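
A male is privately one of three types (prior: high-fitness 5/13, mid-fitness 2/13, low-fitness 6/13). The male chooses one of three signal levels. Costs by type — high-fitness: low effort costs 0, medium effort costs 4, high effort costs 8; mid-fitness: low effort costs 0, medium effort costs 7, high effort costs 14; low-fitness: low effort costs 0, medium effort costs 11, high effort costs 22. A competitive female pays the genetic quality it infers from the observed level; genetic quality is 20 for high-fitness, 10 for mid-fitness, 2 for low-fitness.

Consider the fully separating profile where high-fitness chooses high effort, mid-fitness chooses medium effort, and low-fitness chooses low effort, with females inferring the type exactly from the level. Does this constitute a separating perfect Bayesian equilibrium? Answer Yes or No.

Separating mating payoffs: high effort → 20, medium effort → 10, low effort → 2.
high-fitness (assigned high effort): low effort: 2 − 0 = 2; medium effort: 10 − 4 = 6; high effort: 20 − 8 = 12. high-fitness stays.
mid-fitness (assigned medium effort): low effort: 2 − 0 = 2; medium effort: 10 − 7 = 3; high effort: 20 − 14 = 6. mid-fitness prefers high effort.
low-fitness (assigned low effort): low effort: 2 − 0 = 2; medium effort: 10 − 11 = -1; high effort: 20 − 22 = -2. low-fitness stays.
At least one type deviates; the separating profile fails.

No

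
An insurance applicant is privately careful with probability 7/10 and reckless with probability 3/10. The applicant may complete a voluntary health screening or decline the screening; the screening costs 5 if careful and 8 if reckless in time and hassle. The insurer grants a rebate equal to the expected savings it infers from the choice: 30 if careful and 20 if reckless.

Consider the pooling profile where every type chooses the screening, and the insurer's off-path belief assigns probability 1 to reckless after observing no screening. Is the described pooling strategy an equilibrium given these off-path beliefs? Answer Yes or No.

On path, the insurer holds the prior and pays 7/10·30 + 3/10·20 = 27. Off path (no screening), believing reckless, it pays 20.
careful: the screening nets 27 − 5 = 22; no screening nets 20. careful stays.
reckless: the screening nets 27 − 8 = 19; no screening nets 20. reckless would deviate.
A type deviates, so pooling fails.

No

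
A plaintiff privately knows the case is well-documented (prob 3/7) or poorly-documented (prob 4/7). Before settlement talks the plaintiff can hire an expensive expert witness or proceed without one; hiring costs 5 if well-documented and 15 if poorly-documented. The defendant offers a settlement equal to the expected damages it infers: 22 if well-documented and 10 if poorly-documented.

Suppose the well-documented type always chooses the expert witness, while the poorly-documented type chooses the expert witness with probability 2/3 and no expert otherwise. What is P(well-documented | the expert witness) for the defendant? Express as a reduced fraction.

9/17

P(the expert witness) = (3/7)·1 + (4/7)·(2/3) = 17/21.
By Bayes' rule, P(well-documented | the expert witness) = (3/7) / (17/21) = 9/17.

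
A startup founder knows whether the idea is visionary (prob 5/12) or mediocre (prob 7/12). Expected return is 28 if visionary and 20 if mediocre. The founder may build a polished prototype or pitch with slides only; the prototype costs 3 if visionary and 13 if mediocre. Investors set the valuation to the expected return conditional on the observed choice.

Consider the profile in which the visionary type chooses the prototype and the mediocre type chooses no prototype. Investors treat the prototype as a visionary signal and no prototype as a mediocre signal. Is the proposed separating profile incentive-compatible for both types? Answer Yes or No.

Under these beliefs, the prototype earns valuation 28 and no prototype earns valuation 20.
visionary: the prototype nets 28 − 3 = 25; no prototype nets 20. visionary prefers the prototype.
mediocre: the prototype nets 28 − 13 = 15; no prototype nets 20. mediocre prefers no prototype.
Neither type deviates, so the separating profile is an equilibrium.

Yes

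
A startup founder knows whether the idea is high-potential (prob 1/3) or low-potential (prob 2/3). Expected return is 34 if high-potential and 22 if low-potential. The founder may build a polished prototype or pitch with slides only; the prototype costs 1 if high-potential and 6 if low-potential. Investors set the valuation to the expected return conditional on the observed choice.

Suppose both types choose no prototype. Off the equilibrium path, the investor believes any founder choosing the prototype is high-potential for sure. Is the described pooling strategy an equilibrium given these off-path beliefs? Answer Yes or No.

No

On path, the investor holds the prior and pays 1/3·34 + 2/3·22 = 26. Off path (the prototype), believing high-potential, it pays 34.
high-potential: no prototype nets 26; the prototype nets 34 − 1 = 33. high-potential would deviate.
low-potential: no prototype nets 26; the prototype nets 34 − 6 = 28. low-potential would deviate.
A type deviates, so pooling fails.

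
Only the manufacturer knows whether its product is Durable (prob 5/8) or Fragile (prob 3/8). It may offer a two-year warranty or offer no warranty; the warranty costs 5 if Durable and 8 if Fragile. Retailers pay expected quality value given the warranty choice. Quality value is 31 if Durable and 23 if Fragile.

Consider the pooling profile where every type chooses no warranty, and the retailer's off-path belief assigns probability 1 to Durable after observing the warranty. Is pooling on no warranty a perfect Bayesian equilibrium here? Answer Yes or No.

On path, the retailer holds the prior and pays 5/8·31 + 3/8·23 = 28. Off path (the warranty), believing Durable, it pays 31.
Durable: no warranty nets 28; the warranty nets 31 − 5 = 26. Durable stays.
Fragile: no warranty nets 28; the warranty nets 31 − 8 = 23. Fragile stays.
No type deviates, so pooling is sustained.

Yes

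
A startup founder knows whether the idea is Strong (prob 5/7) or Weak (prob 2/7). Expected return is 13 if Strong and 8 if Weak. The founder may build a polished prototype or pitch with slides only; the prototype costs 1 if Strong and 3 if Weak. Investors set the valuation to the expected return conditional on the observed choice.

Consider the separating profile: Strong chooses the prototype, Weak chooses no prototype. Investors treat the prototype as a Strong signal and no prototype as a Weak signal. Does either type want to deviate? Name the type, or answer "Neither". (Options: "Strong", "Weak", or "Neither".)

The prototype pays 13; no prototype pays 8.
Strong: assigned the prototype, nets 13 − 1 = 12; deviating to no prototype nets 8.
Weak: assigned no prototype, nets 8; deviating to the prototype nets 13 − 3 = 10.
The Weak type gains 2 by deviating.

Weak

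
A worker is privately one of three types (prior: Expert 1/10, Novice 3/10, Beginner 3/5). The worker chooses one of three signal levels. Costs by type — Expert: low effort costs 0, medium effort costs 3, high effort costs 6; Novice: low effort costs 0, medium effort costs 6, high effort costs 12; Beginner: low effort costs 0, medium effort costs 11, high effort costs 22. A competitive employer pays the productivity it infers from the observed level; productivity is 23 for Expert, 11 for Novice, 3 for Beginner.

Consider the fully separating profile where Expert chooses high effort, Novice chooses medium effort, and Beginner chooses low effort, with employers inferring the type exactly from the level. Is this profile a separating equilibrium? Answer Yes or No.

No

Separating wages: high effort → 23, medium effort → 11, low effort → 3.
Expert (assigned high effort): low effort: 3 − 0 = 3; medium effort: 11 − 3 = 8; high effort: 23 − 6 = 17. Expert stays.
Novice (assigned medium effort): low effort: 3 − 0 = 3; medium effort: 11 − 6 = 5; high effort: 23 − 12 = 11. Novice prefers high effort.
Beginner (assigned low effort): low effort: 3 − 0 = 3; medium effort: 11 − 11 = 0; high effort: 23 − 22 = 1. Beginner stays.
At least one type deviates; the separating profile fails.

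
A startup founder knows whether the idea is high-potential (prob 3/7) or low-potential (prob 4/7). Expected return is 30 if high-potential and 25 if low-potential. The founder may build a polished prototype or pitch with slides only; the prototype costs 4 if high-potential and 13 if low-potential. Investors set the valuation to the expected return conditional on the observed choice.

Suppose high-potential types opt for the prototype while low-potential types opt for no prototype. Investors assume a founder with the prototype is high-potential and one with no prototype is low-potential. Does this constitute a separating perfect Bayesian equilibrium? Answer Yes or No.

Under these beliefs, the prototype earns valuation 30 and no prototype earns valuation 25.
high-potential: the prototype nets 30 − 4 = 26; no prototype nets 25. high-potential prefers the prototype.
low-potential: the prototype nets 30 − 13 = 17; no prototype nets 25. low-potential prefers no prototype.
Neither type deviates, so the separating profile is an equilibrium.

Yes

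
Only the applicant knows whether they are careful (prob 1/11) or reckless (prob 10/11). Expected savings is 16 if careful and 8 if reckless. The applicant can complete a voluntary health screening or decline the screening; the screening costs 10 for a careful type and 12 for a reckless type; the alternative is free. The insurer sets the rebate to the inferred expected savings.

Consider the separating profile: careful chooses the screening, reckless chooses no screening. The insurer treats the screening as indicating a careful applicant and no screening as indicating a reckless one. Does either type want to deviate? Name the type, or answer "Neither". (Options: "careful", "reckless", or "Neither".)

careful

The screening pays 16; no screening pays 8.
careful: assigned the screening, nets 16 − 10 = 6; deviating to no screening nets 8.
reckless: assigned no screening, nets 8; deviating to the screening nets 16 − 12 = 4.
The careful type gains 2 by deviating.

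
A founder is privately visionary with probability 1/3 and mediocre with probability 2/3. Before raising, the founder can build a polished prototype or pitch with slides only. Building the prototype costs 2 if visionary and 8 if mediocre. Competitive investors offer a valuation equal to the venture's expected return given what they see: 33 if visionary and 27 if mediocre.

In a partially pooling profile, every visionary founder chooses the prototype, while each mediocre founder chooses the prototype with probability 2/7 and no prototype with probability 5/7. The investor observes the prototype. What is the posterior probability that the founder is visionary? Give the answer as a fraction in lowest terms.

P(the prototype) = (1/3)·1 + (2/3)·(2/7) = 11/21.
By Bayes' rule, P(visionary | the prototype) = (1/3) / (11/21) = 7/11.

7/11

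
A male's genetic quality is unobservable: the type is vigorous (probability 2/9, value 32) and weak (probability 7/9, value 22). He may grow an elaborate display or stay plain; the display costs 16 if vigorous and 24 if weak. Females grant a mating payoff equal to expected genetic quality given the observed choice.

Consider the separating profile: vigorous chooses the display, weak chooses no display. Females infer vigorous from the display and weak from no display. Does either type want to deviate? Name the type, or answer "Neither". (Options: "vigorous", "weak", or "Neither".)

vigorous

The display pays 32; no display pays 22.
vigorous: assigned the display, nets 32 − 16 = 16; deviating to no display nets 22.
weak: assigned no display, nets 22; deviating to the display nets 32 − 24 = 8.
The vigorous type gains 6 by deviating.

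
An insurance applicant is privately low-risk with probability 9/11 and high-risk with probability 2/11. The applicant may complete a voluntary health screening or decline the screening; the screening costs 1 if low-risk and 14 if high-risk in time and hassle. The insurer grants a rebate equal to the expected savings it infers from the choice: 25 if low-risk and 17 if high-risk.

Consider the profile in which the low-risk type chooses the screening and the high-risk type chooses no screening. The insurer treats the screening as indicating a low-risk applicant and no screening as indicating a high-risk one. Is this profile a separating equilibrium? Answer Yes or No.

Yes

Under these beliefs, the screening earns rebate 25 and no screening earns rebate 17.
low-risk: the screening nets 25 − 1 = 24; no screening nets 17. low-risk prefers the screening.
high-risk: the screening nets 25 − 14 = 11; no screening nets 17. high-risk prefers no screening.
Neither type deviates, so the separating profile is an equilibrium.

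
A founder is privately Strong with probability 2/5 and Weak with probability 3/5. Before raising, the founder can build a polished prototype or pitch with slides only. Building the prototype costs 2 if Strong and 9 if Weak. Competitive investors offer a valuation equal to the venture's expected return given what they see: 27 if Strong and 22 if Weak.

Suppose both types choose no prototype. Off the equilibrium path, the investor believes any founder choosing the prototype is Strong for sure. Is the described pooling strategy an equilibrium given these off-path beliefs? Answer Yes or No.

On path, the investor holds the prior and pays 2/5·27 + 3/5·22 = 24. Off path (the prototype), believing Strong, it pays 27.
Strong: no prototype nets 24; the prototype nets 27 − 2 = 25. Strong would deviate.
Weak: no prototype nets 24; the prototype nets 27 − 9 = 18. Weak stays.
A type deviates, so pooling fails.

No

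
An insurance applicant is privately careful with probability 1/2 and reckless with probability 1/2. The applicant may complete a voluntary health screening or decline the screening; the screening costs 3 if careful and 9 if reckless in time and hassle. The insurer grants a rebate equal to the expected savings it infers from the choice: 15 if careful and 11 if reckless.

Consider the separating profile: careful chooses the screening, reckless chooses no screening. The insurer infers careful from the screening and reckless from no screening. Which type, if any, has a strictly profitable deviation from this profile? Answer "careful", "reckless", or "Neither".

The screening pays 15; no screening pays 11.
careful: assigned the screening, nets 15 − 3 = 12; deviating to no screening nets 11.
reckless: assigned no screening, nets 11; deviating to the screening nets 15 − 9 = 6.
Both types strictly prefer their assigned action; no profitable deviation.

Neither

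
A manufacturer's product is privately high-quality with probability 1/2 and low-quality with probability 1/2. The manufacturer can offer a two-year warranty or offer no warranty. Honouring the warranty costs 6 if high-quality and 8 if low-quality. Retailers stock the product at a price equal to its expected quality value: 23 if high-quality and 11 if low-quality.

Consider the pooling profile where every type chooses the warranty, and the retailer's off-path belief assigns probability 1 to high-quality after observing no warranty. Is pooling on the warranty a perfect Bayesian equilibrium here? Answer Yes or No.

No

On path, the retailer holds the prior and pays 1/2·23 + 1/2·11 = 17. Off path (no warranty), believing high-quality, it pays 23.
high-quality: the warranty nets 17 − 6 = 11; no warranty nets 23. high-quality would deviate.
low-quality: the warranty nets 17 − 8 = 9; no warranty nets 23. low-quality would deviate.
A type deviates, so pooling fails.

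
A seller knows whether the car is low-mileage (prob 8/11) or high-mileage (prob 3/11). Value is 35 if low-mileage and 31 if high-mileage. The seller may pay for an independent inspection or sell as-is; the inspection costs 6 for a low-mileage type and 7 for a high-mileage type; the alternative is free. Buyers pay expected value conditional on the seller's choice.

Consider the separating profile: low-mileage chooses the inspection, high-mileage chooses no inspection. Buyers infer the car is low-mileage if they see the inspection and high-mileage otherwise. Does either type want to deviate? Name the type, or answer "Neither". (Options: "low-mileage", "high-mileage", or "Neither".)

low-mileage

The inspection pays 35; no inspection pays 31.
low-mileage: assigned the inspection, nets 35 − 6 = 29; deviating to no inspection nets 31.
high-mileage: assigned no inspection, nets 31; deviating to the inspection nets 35 − 7 = 28.
The low-mileage type gains 2 by deviating.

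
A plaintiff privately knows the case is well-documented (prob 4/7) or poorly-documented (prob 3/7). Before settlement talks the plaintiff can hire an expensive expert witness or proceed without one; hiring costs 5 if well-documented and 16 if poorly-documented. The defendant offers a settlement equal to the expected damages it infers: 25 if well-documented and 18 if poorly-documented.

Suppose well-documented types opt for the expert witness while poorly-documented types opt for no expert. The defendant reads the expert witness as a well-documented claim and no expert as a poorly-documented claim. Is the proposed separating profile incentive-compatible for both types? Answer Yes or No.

Under these beliefs, the expert witness earns settlement 25 and no expert earns settlement 18.
well-documented: the expert witness nets 25 − 5 = 20; no expert nets 18. well-documented prefers the expert witness.
poorly-documented: the expert witness nets 25 − 16 = 9; no expert nets 18. poorly-documented prefers no expert.
Neither type deviates, so the separating profile is an equilibrium.

Yes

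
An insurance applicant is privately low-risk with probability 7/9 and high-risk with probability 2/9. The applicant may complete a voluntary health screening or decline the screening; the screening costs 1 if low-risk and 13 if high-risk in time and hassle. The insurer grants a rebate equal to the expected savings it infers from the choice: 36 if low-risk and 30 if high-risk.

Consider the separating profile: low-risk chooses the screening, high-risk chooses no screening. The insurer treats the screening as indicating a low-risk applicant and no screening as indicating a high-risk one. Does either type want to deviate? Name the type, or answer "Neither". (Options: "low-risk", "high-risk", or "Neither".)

The screening pays 36; no screening pays 30.
low-risk: assigned the screening, nets 36 − 1 = 35; deviating to no screening nets 30.
high-risk: assigned no screening, nets 30; deviating to the screening nets 36 − 13 = 23.
Both types strictly prefer their assigned action; no profitable deviation.

Neither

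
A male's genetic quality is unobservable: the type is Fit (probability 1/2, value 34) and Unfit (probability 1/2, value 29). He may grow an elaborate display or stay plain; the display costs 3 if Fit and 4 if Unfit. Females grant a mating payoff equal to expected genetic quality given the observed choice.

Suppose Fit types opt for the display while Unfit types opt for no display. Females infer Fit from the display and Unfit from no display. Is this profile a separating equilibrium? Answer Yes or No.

Under these beliefs, the display earns mating payoff 34 and no display earns mating payoff 29.
Fit: the display nets 34 − 3 = 31; no display nets 29. Fit prefers the display.
Unfit: the display nets 34 − 4 = 30; no display nets 29. Unfit would deviate to the display.
Unfit has a profitable deviation, so the profile is not an equilibrium.

No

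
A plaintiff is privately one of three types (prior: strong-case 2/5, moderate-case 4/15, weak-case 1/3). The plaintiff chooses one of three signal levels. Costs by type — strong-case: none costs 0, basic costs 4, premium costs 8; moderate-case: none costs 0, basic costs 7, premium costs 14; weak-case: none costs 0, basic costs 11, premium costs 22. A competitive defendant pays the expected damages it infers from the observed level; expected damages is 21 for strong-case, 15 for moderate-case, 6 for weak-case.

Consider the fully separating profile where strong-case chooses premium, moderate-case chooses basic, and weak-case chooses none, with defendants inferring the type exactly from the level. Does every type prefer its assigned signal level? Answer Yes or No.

Separating settlements: premium → 21, basic → 15, none → 6.
strong-case (assigned premium): none: 6 − 0 = 6; basic: 15 − 4 = 11; premium: 21 − 8 = 13. strong-case stays.
moderate-case (assigned basic): none: 6 − 0 = 6; basic: 15 − 7 = 8; premium: 21 − 14 = 7. moderate-case stays.
weak-case (assigned none): none: 6 − 0 = 6; basic: 15 − 11 = 4; premium: 21 − 22 = -1. weak-case stays.
Every type prefers its assigned level; separation holds.

Yes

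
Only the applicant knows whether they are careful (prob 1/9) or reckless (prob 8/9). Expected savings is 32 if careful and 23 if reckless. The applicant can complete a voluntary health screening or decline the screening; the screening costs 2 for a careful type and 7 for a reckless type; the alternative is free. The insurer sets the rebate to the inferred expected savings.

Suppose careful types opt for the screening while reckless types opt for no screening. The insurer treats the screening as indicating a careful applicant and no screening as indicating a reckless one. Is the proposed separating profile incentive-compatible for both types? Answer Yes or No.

Under these beliefs, the screening earns rebate 32 and no screening earns rebate 23.
careful: the screening nets 32 − 2 = 30; no screening nets 23. careful prefers the screening.
reckless: the screening nets 32 − 7 = 25; no screening nets 23. reckless would deviate to the screening.
reckless has a profitable deviation, so the profile is not an equilibrium.

No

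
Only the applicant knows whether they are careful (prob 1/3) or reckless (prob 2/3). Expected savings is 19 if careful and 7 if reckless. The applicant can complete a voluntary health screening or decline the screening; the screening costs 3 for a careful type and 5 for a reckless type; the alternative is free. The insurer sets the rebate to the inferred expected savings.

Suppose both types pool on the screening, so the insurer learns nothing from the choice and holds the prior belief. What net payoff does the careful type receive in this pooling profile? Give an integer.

Pooled rebate = 1/3·19 + 2/3·7 = 11.
careful pays cost 3 for the screening, so net payoff = 11 − 3 = 8.

8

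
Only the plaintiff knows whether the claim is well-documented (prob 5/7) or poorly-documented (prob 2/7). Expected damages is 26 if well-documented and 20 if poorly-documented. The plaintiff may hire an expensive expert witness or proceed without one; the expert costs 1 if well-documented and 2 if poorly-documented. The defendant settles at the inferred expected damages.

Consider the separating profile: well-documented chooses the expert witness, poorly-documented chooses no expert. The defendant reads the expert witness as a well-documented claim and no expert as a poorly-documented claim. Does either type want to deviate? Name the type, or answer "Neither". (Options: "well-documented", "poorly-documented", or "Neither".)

poorly-documented

The expert witness pays 26; no expert pays 20.
well-documented: assigned the expert witness, nets 26 − 1 = 25; deviating to no expert nets 20.
poorly-documented: assigned no expert, nets 20; deviating to the expert witness nets 26 − 2 = 24.
The poorly-documented type gains 4 by deviating.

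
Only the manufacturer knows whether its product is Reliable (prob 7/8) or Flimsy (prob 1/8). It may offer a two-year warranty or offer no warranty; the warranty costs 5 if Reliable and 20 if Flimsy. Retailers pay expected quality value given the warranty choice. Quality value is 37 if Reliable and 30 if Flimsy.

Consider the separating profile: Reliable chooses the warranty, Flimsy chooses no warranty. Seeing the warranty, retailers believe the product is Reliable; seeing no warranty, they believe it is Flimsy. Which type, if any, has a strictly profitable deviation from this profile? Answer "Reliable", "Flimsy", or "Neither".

The warranty pays 37; no warranty pays 30.
Reliable: assigned the warranty, nets 37 − 5 = 32; deviating to no warranty nets 30.
Flimsy: assigned no warranty, nets 30; deviating to the warranty nets 37 − 20 = 17.
Both types strictly prefer their assigned action; no profitable deviation.

Neither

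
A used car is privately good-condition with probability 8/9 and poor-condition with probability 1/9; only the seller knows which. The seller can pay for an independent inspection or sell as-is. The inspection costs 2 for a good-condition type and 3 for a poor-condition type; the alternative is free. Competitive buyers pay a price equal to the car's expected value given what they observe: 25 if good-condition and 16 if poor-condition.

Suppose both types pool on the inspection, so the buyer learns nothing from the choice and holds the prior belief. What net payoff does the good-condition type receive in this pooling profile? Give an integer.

22

Pooled price = 8/9·25 + 1/9·16 = 24.
good-condition pays cost 2 for the inspection, so net payoff = 24 − 2 = 22.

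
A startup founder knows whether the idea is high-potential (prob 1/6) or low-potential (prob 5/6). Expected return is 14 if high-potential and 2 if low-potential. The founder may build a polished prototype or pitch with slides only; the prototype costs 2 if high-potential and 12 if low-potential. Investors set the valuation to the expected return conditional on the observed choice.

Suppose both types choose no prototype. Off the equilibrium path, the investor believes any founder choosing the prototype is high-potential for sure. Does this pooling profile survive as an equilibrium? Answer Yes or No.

On path, the investor holds the prior and pays 1/6·14 + 5/6·2 = 4. Off path (the prototype), believing high-potential, it pays 14.
high-potential: no prototype nets 4; the prototype nets 14 − 2 = 12. high-potential would deviate.
low-potential: no prototype nets 4; the prototype nets 14 − 12 = 2. low-potential stays.
A type deviates, so pooling fails.

No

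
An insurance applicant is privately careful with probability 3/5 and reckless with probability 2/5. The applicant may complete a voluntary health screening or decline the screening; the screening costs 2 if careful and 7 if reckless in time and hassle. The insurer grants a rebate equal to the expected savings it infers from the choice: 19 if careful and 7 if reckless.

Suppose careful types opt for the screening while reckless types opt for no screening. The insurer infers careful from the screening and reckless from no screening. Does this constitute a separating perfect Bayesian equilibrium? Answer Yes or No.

Under these beliefs, the screening earns rebate 19 and no screening earns rebate 7.
careful: the screening nets 19 − 2 = 17; no screening nets 7. careful prefers the screening.
reckless: the screening nets 19 − 7 = 12; no screening nets 7. reckless would deviate to the screening.
reckless has a profitable deviation, so the profile is not an equilibrium.

No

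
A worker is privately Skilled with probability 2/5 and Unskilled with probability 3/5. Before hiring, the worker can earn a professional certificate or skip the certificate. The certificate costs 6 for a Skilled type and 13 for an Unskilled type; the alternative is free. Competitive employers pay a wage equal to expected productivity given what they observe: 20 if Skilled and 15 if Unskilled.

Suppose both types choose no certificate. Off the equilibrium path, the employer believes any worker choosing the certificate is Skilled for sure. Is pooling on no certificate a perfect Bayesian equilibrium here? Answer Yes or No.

On path, the employer holds the prior and pays 2/5·20 + 3/5·15 = 17. Off path (the certificate), believing Skilled, it pays 20.
Skilled: no certificate nets 17; the certificate nets 20 − 6 = 14. Skilled stays.
Unskilled: no certificate nets 17; the certificate nets 20 − 13 = 7. Unskilled stays.
No type deviates, so pooling is sustained.

Yes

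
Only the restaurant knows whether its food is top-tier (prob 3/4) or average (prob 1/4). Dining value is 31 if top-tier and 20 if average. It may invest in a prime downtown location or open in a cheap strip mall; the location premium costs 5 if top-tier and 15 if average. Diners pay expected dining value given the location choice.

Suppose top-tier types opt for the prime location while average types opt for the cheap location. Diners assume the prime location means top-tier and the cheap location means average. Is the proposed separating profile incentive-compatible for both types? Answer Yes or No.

Under these beliefs, the prime location earns price premium 31 and the cheap location earns price premium 20.
top-tier: the prime location nets 31 − 5 = 26; the cheap location nets 20. top-tier prefers the prime location.
average: the prime location nets 31 − 15 = 16; the cheap location nets 20. average prefers the cheap location.
Neither type deviates, so the separating profile is an equilibrium.

Yes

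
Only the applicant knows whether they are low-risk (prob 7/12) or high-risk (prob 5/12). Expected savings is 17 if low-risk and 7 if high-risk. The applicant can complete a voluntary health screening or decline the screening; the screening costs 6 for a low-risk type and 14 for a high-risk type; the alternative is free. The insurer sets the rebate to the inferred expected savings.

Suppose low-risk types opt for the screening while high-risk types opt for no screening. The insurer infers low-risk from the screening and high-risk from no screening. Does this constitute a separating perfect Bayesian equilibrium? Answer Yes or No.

Under these beliefs, the screening earns rebate 17 and no screening earns rebate 7.
low-risk: the screening nets 17 − 6 = 11; no screening nets 7. low-risk prefers the screening.
high-risk: the screening nets 17 − 14 = 3; no screening nets 7. high-risk prefers no screening.
Neither type deviates, so the separating profile is an equilibrium.

Yes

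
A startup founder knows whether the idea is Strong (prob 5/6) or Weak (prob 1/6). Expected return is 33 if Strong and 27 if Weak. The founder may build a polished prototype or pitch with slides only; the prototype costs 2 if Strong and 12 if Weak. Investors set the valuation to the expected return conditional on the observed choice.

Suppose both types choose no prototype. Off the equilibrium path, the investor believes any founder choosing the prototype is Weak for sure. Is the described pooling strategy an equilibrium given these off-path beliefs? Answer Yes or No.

Yes

On path, the investor holds the prior and pays 5/6·33 + 1/6·27 = 32. Off path (the prototype), believing Weak, it pays 27.
Strong: no prototype nets 32; the prototype nets 27 − 2 = 25. Strong stays.
Weak: no prototype nets 32; the prototype nets 27 − 12 = 15. Weak stays.
No type deviates, so pooling is sustained.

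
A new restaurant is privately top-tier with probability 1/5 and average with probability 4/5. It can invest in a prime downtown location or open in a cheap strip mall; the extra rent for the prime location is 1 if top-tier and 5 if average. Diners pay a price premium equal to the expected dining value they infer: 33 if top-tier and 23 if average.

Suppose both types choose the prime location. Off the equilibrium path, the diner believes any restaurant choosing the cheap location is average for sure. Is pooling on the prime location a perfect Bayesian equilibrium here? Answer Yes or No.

On path, the diner holds the prior and pays 1/5·33 + 4/5·23 = 25. Off path (the cheap location), believing average, it pays 23.
top-tier: the prime location nets 25 − 1 = 24; the cheap location nets 23. top-tier stays.
average: the prime location nets 25 − 5 = 20; the cheap location nets 23. average would deviate.
A type deviates, so pooling fails.

No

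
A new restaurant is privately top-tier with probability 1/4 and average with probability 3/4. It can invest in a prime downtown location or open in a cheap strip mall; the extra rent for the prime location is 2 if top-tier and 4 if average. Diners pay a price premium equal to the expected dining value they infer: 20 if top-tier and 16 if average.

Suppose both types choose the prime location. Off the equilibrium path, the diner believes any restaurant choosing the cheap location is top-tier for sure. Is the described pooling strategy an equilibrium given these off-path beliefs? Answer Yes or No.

No

On path, the diner holds the prior and pays 1/4·20 + 3/4·16 = 17. Off path (the cheap location), believing top-tier, it pays 20.
top-tier: the prime location nets 17 − 2 = 15; the cheap location nets 20. top-tier would deviate.
average: the prime location nets 17 − 4 = 13; the cheap location nets 20. average would deviate.
A type deviates, so pooling fails.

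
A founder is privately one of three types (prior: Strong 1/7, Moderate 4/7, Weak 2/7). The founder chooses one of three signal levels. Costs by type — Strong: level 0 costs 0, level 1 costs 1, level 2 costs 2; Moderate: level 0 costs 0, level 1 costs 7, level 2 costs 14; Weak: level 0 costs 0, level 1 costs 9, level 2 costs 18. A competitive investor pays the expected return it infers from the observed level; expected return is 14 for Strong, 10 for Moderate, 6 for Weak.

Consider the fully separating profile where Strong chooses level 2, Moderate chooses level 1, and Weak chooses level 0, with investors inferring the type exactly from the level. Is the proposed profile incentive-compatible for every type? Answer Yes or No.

Separating valuations: level 2 → 14, level 1 → 10, level 0 → 6.
Strong (assigned level 2): level 0: 6 − 0 = 6; level 1: 10 − 1 = 9; level 2: 14 − 2 = 12. Strong stays.
Moderate (assigned level 1): level 0: 6 − 0 = 6; level 1: 10 − 7 = 3; level 2: 14 − 14 = 0. Moderate prefers level 0.
Weak (assigned level 0): level 0: 6 − 0 = 6; level 1: 10 − 9 = 1; level 2: 14 − 18 = -4. Weak stays.
At least one type deviates; the separating profile fails.

No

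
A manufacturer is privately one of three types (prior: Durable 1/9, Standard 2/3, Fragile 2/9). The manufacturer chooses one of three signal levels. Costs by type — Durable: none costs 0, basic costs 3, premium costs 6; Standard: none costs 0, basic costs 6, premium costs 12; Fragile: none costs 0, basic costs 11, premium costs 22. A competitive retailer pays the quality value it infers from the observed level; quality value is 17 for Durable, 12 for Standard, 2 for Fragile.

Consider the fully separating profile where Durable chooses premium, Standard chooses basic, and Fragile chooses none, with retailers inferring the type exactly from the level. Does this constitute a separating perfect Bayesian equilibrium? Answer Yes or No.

Yes

Separating prices: premium → 17, basic → 12, none → 2.
Durable (assigned premium): none: 2 − 0 = 2; basic: 12 − 3 = 9; premium: 17 − 6 = 11. Durable stays.
Standard (assigned basic): none: 2 − 0 = 2; basic: 12 − 6 = 6; premium: 17 − 12 = 5. Standard stays.
Fragile (assigned none): none: 2 − 0 = 2; basic: 12 − 11 = 1; premium: 17 − 22 = -5. Fragile stays.
Every type prefers its assigned level; separation holds.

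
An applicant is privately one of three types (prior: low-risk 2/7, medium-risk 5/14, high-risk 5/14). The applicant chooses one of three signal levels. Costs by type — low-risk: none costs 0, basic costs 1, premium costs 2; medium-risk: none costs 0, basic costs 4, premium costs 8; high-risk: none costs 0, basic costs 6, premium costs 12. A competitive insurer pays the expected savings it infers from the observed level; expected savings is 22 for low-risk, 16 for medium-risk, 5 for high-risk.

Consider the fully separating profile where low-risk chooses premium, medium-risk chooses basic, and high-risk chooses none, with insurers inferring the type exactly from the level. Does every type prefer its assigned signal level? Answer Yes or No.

No

Separating rebates: premium → 22, basic → 16, none → 5.
low-risk (assigned premium): none: 5 − 0 = 5; basic: 16 − 1 = 15; premium: 22 − 2 = 20. low-risk stays.
medium-risk (assigned basic): none: 5 − 0 = 5; basic: 16 − 4 = 12; premium: 22 − 8 = 14. medium-risk prefers premium.
high-risk (assigned none): none: 5 − 0 = 5; basic: 16 − 6 = 10; premium: 22 − 12 = 10. high-risk prefers basic.
At least one type deviates; the separating profile fails.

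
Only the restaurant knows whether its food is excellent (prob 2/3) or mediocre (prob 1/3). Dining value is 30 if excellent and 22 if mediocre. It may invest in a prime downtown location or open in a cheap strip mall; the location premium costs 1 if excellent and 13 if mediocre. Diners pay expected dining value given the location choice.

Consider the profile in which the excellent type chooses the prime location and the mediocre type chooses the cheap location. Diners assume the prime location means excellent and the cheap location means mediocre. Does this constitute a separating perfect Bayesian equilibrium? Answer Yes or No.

Under these beliefs, the prime location earns price premium 30 and the cheap location earns price premium 22.
excellent: the prime location nets 30 − 1 = 29; the cheap location nets 22. excellent prefers the prime location.
mediocre: the prime location nets 30 − 13 = 17; the cheap location nets 22. mediocre prefers the cheap location.
Neither type deviates, so the separating profile is an equilibrium.

Yes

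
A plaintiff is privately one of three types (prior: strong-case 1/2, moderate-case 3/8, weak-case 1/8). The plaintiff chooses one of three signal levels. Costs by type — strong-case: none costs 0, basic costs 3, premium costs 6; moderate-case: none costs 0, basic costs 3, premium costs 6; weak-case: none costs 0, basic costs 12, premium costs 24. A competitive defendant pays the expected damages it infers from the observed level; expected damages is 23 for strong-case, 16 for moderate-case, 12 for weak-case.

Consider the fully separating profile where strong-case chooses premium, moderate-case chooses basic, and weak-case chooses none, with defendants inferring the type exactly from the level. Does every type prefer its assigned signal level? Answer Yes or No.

No

Separating settlements: premium → 23, basic → 16, none → 12.
strong-case (assigned premium): none: 12 − 0 = 12; basic: 16 − 3 = 13; premium: 23 − 6 = 17. strong-case stays.
moderate-case (assigned basic): none: 12 − 0 = 12; basic: 16 − 3 = 13; premium: 23 − 6 = 17. moderate-case prefers premium.
weak-case (assigned none): none: 12 − 0 = 12; basic: 16 − 12 = 4; premium: 23 − 24 = -1. weak-case stays.
At least one type deviates; the separating profile fails.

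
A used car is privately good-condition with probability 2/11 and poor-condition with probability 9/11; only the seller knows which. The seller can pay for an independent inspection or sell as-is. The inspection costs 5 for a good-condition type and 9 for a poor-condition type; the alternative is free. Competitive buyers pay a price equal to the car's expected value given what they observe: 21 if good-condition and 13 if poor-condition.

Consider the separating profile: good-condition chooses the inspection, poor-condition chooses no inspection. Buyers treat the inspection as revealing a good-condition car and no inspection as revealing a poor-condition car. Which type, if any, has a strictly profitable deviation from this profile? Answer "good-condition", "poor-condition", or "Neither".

The inspection pays 21; no inspection pays 13.
good-condition: assigned the inspection, nets 21 − 5 = 16; deviating to no inspection nets 13.
poor-condition: assigned no inspection, nets 13; deviating to the inspection nets 21 − 9 = 12.
Both types strictly prefer their assigned action; no profitable deviation.

Neither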